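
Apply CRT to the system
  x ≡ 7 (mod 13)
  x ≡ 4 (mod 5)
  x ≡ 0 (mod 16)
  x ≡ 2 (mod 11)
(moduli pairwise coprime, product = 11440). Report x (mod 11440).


Product of moduli M = 13 · 5 · 16 · 11 = 11440.
Merge one congruence at a time:
  Start: x ≡ 7 (mod 13).
  Combine with x ≡ 4 (mod 5); new modulus lcm = 65.
    Write x = 7 + 13·t and substitute into x ≡ 4 (mod 5): 13·t ≡ 4 − 7 = -3 (mod 5).
    Reduce coefficients mod 5: 3·t ≡ 2 (mod 5).
    The inverse of 3 mod 5 is 2 (since 3·2 = 6 = 1·5 + 1), so t ≡ 2·2 = 4 ≡ 4 (mod 5).
    Then x = 7 + 13·4 = 59, valid modulo lcm(13, 5) = 65: x ≡ 59 (mod 65).
  Combine with x ≡ 0 (mod 16); new modulus lcm = 1040.
    Write x = 59 + 65·t and substitute into x ≡ 0 (mod 16): 65·t ≡ 0 − 59 = -59 (mod 16).
    Reduce coefficients mod 16: 1·t ≡ 5 (mod 16).
    So t ≡ 5 (mod 16).
    Then x = 59 + 65·5 = 384, valid modulo lcm(65, 16) = 1040: x ≡ 384 (mod 1040).
  Combine with x ≡ 2 (mod 11); new modulus lcm = 11440.
    Write x = 384 + 1040·t and substitute into x ≡ 2 (mod 11): 1040·t ≡ 2 − 384 = -382 (mod 11).
    Reduce coefficients mod 11: 6·t ≡ 3 (mod 11).
    The inverse of 6 mod 11 is 2 (since 6·2 = 12 = 1·11 + 1), so t ≡ 2·3 = 6 ≡ 6 (mod 11).
    Then x = 384 + 1040·6 = 6624, valid modulo lcm(1040, 11) = 11440: x ≡ 6624 (mod 11440).
Verify against each original: 6624 mod 13 = 7, 6624 mod 5 = 4, 6624 mod 16 = 0, 6624 mod 11 = 2.

x ≡ 6624 (mod 11440).


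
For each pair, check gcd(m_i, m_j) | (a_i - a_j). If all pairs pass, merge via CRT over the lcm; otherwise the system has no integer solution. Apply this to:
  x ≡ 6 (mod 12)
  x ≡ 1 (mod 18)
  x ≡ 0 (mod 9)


Moduli 12, 18, 9 are not pairwise coprime, so CRT works modulo lcm(m_i) when all pairwise compatibility conditions hold.
Pairwise compatibility: gcd(m_i, m_j) must divide a_i - a_j for every pair.
Merge one congruence at a time:
  Start: x ≡ 6 (mod 12).
  Combine with x ≡ 1 (mod 18): gcd(12, 18) = 6, and 1 - 6 = -5 is NOT divisible by 6.
    ⇒ system is inconsistent (no integer solution).

No solution (the system is inconsistent).


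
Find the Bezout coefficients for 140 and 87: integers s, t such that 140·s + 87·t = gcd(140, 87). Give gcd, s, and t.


Euclidean algorithm on (140, 87) — divide until remainder is 0:
  140 = 1 · 87 + 53
  87 = 1 · 53 + 34
  53 = 1 · 34 + 19
  34 = 1 · 19 + 15
  19 = 1 · 15 + 4
  15 = 3 · 4 + 3
  4 = 1 · 3 + 1
  3 = 3 · 1 + 0
gcd(140, 87) = 1.
Track Bezout coefficients alongside the remainders: start with r₀ = 140 = a·1 + b·0 (s = 1, t = 0) and r₁ = 87 = a·0 + b·1 (s = 0, t = 1); each new remainder r_{k+1} = r_{k-1} − q_k·r_k inherits s_{k+1} = s_{k-1} − q_k·s_k, t_{k+1} = t_{k-1} − q_k·t_k, so r_k = a·s_k + b·t_k at every step:
  q = 1: r = 53, s = 1 − 1·0 = 1, t = 0 − 1·1 = -1  (check: 140·1 + 87·(-1) = 53)
  q = 1: r = 34, s = 0 − 1·1 = -1, t = 1 − 1·(-1) = 2  (check: 140·(-1) + 87·2 = 34)
  q = 1: r = 19, s = 1 − 1·(-1) = 2, t = -1 − 1·2 = -3  (check: 140·2 + 87·(-3) = 19)
  q = 1: r = 15, s = -1 − 1·2 = -3, t = 2 − 1·(-3) = 5  (check: 140·(-3) + 87·5 = 15)
  q = 1: r = 4, s = 2 − 1·(-3) = 5, t = -3 − 1·5 = -8  (check: 140·5 + 87·(-8) = 4)
  q = 3: r = 3, s = -3 − 3·5 = -18, t = 5 − 3·(-8) = 29  (check: 140·(-18) + 87·29 = 3)
  q = 1: r = 1, s = 5 − 1·(-18) = 23, t = -8 − 1·29 = -37  (check: 140·23 + 87·(-37) = 1)
The row with r = 1 (the gcd) gives the Bezout coefficients s = 23, t = -37.
Result: 140 · (23) + 87 · (-37) = 1.

gcd(140, 87) = 1; s = 23, t = -37 (check: 140·23 + 87·(-37) = 1).


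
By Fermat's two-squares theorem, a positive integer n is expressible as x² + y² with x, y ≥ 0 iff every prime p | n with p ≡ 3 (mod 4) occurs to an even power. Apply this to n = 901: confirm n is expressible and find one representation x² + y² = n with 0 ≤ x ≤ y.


Step 1: Factor n = 901 = 17 · 53.
Step 2: Check the mod-4 condition on each prime factor: 17 ≡ 1 (mod 4), exponent 1; 53 ≡ 1 (mod 4), exponent 1.
All primes ≡ 3 (mod 4) appear to even exponent (or don't appear), so by the two-squares theorem n IS expressible as a sum of two squares.
Step 3: Build a representation. Here n = 17 · 53 is a product of primes ≡ 1 (mod 4). Each prime p ≡ 1 (mod 4) is itself a sum of two squares; find a² by testing p − a² for a perfect square:
  17: 17 − 1² = 16 = 4² ⇒ 17 = 1² + 4².
  53: 53 − 1² = 52, 53 − 2² = 49 = 7² ⇒ 53 = 2² + 7².
  Combine using the Brahmagupta–Fibonacci identity (a² + b²)(c² + d²) = (ac − bd)² + (ad + bc)² = (ac + bd)² + (ad − bc)²:
  17 · 53 = 901: from (1² + 4²)(2² + 7²), take (1·2 − 4·7, 1·7 + 4·2) = (2 − 28, 7 + 8) = (-26, 15); dropping signs (only squares matter) gives (26, 15); check 26² + 15² = 676 + 225 = 901 ✓.
Step 4: Order so x ≤ y and verify: 15² + 26² = 225 + 676 = 901 = n. ✓

n = 901 = 15² + 26² (one valid representation with x ≤ y).


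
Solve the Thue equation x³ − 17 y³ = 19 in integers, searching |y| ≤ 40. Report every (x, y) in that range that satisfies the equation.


The equation is x³ - 17y³ = 19. For fixed y, x³ = 17·y³ + 19, so a solution requires the RHS to be a perfect cube.
Strategy: iterate y from -40 to 40, compute RHS = 17·y³ + 19, and check whether it is a (positive or negative) perfect cube.
Check small values of y:
  y = 0: RHS = 19 is not a perfect cube.
  y = 1: RHS = 36 is not a perfect cube.
  y = -1: RHS = 2 is not a perfect cube.
  y = 2: RHS = 155 is not a perfect cube.
  y = -2: RHS = -117 is not a perfect cube.
  y = 3: RHS = 478 is not a perfect cube.
  y = -3: RHS = -440 is not a perfect cube.
Continuing the search up to |y| = 40 finds no solutions either.
No (x, y) in the scanned range satisfies the equation.

No integer solutions with |y| ≤ 40.


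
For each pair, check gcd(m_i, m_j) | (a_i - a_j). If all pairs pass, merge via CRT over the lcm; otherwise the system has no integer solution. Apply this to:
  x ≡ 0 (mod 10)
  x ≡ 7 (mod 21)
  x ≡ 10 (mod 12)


Moduli 10, 21, 12 are not pairwise coprime, so CRT works modulo lcm(m_i) when all pairwise compatibility conditions hold.
Pairwise compatibility: gcd(m_i, m_j) must divide a_i - a_j for every pair.
Merge one congruence at a time:
  Start: x ≡ 0 (mod 10).
  Combine with x ≡ 7 (mod 21): gcd(10, 21) = 1; 7 - 0 = 7, which IS divisible by 1, so compatible.
    Write x = 0 + 10·t and substitute into x ≡ 7 (mod 21): 10·t ≡ 7 − 0 = 7 (mod 21).
    The inverse of 10 mod 21 is 19 (since 10·19 = 190 = 9·21 + 1), so t ≡ 19·7 = 133 ≡ 7 (mod 21).
    Then x = 0 + 10·7 = 70, valid modulo lcm(10, 21) = 210: x ≡ 70 (mod 210).
  Combine with x ≡ 10 (mod 12): gcd(210, 12) = 6; 10 - 70 = -60, which IS divisible by 6, so compatible.
    Write x = 70 + 210·t and substitute into x ≡ 10 (mod 12): 210·t ≡ 10 − 70 = -60 (mod 12).
    Divide the congruence (and modulus) by g = 6: 35·t ≡ -10 (mod 2).
    Reduce coefficients mod 2: 1·t ≡ 0 (mod 2).
    So t ≡ 0 (mod 2).
    Then x = 70 + 210·0 = 70, valid modulo lcm(210, 12) = 420: x ≡ 70 (mod 420).
Verify: 70 mod 10 = 0, 70 mod 21 = 7, 70 mod 12 = 10.

x ≡ 70 (mod 420).


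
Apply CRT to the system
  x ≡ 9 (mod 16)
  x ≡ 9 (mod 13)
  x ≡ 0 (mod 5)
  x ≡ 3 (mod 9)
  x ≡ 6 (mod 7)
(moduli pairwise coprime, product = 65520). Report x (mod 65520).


Product of moduli M = 16 · 13 · 5 · 9 · 7 = 65520.
Merge one congruence at a time:
  Start: x ≡ 9 (mod 16).
  Combine with x ≡ 9 (mod 13); new modulus lcm = 208.
    Write x = 9 + 16·t and substitute into x ≡ 9 (mod 13): 16·t ≡ 9 − 9 = 0 (mod 13).
    Reduce coefficients mod 13: 3·t ≡ 0 (mod 13).
    The inverse of 3 mod 13 is 9 (since 3·9 = 27 = 2·13 + 1), so t ≡ 9·0 = 0 ≡ 0 (mod 13).
    Then x = 9 + 16·0 = 9, valid modulo lcm(16, 13) = 208: x ≡ 9 (mod 208).
  Combine with x ≡ 0 (mod 5); new modulus lcm = 1040.
    Write x = 9 + 208·t and substitute into x ≡ 0 (mod 5): 208·t ≡ 0 − 9 = -9 (mod 5).
    Reduce coefficients mod 5: 3·t ≡ 1 (mod 5).
    The inverse of 3 mod 5 is 2 (since 3·2 = 6 = 1·5 + 1), so t ≡ 2·1 = 2 ≡ 2 (mod 5).
    Then x = 9 + 208·2 = 425, valid modulo lcm(208, 5) = 1040: x ≡ 425 (mod 1040).
  Combine with x ≡ 3 (mod 9); new modulus lcm = 9360.
    Write x = 425 + 1040·t and substitute into x ≡ 3 (mod 9): 1040·t ≡ 3 − 425 = -422 (mod 9).
    Reduce coefficients mod 9: 5·t ≡ 1 (mod 9).
    The inverse of 5 mod 9 is 2 (since 5·2 = 10 = 1·9 + 1), so t ≡ 2·1 = 2 ≡ 2 (mod 9).
    Then x = 425 + 1040·2 = 2505, valid modulo lcm(1040, 9) = 9360: x ≡ 2505 (mod 9360).
  Combine with x ≡ 6 (mod 7); new modulus lcm = 65520.
    Write x = 2505 + 9360·t and substitute into x ≡ 6 (mod 7): 9360·t ≡ 6 − 2505 = -2499 (mod 7).
    Reduce coefficients mod 7: 1·t ≡ 0 (mod 7).
    So t ≡ 0 (mod 7).
    Then x = 2505 + 9360·0 = 2505, valid modulo lcm(9360, 7) = 65520: x ≡ 2505 (mod 65520).
Verify against each original: 2505 mod 16 = 9, 2505 mod 13 = 9, 2505 mod 5 = 0, 2505 mod 9 = 3, 2505 mod 7 = 6.

x ≡ 2505 (mod 65520).


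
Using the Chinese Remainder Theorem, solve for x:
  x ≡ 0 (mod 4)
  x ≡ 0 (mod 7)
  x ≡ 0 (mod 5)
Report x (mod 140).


Moduli 4, 7, 5 are pairwise coprime; by CRT there is a unique solution modulo M = 4 · 7 · 5 = 140.
Solve pairwise, accumulating the modulus:
  Start with x ≡ 0 (mod 4).
  Combine with x ≡ 0 (mod 7): since gcd(4, 7) = 1, we get a unique residue mod 28.
    Write x = 0 + 4·t and substitute into x ≡ 0 (mod 7): 4·t ≡ 0 − 0 = 0 (mod 7).
    The inverse of 4 mod 7 is 2 (since 4·2 = 8 = 1·7 + 1), so t ≡ 2·0 = 0 ≡ 0 (mod 7).
    Then x = 0 + 4·0 = 0, valid modulo lcm(4, 7) = 28: x ≡ 0 (mod 28).
  Combine with x ≡ 0 (mod 5): since gcd(28, 5) = 1, we get a unique residue mod 140.
    Write x = 0 + 28·t and substitute into x ≡ 0 (mod 5): 28·t ≡ 0 − 0 = 0 (mod 5).
    Reduce coefficients mod 5: 3·t ≡ 0 (mod 5).
    The inverse of 3 mod 5 is 2 (since 3·2 = 6 = 1·5 + 1), so t ≡ 2·0 = 0 ≡ 0 (mod 5).
    Then x = 0 + 28·0 = 0, valid modulo lcm(28, 5) = 140: x ≡ 0 (mod 140).
Verify: 0 mod 4 = 0 ✓, 0 mod 7 = 0 ✓, 0 mod 5 = 0 ✓.

x ≡ 0 (mod 140).


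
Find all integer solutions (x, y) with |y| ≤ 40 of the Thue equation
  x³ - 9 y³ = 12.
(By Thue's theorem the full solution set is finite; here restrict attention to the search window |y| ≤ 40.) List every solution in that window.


The equation is x³ - 9y³ = 12. For fixed y, x³ = 9·y³ + 12, so a solution requires the RHS to be a perfect cube.
Strategy: iterate y from -40 to 40, compute RHS = 9·y³ + 12, and check whether it is a (positive or negative) perfect cube.
Check small values of y:
  y = 0: RHS = 12 is not a perfect cube.
  y = 1: RHS = 21 is not a perfect cube.
  y = -1: RHS = 3 is not a perfect cube.
  y = 2: RHS = 84 is not a perfect cube.
  y = -2: RHS = -60 is not a perfect cube.
  y = 3: RHS = 255 is not a perfect cube.
  y = -3: RHS = -231 is not a perfect cube.
Continuing the search up to |y| = 40 finds no solutions either.
No (x, y) in the scanned range satisfies the equation.

No integer solutions with |y| ≤ 40.


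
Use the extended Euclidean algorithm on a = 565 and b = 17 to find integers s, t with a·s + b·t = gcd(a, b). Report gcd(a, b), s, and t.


Euclidean algorithm on (565, 17) — divide until remainder is 0:
  565 = 33 · 17 + 4
  17 = 4 · 4 + 1
  4 = 4 · 1 + 0
gcd(565, 17) = 1.
Track Bezout coefficients alongside the remainders: start with r₀ = 565 = a·1 + b·0 (s = 1, t = 0) and r₁ = 17 = a·0 + b·1 (s = 0, t = 1); each new remainder r_{k+1} = r_{k-1} − q_k·r_k inherits s_{k+1} = s_{k-1} − q_k·s_k, t_{k+1} = t_{k-1} − q_k·t_k, so r_k = a·s_k + b·t_k at every step:
  q = 33: r = 4, s = 1 − 33·0 = 1, t = 0 − 33·1 = -33  (check: 565·1 + 17·(-33) = 4)
  q = 4: r = 1, s = 0 − 4·1 = -4, t = 1 − 4·(-33) = 133  (check: 565·(-4) + 17·133 = 1)
The row with r = 1 (the gcd) gives the Bezout coefficients s = -4, t = 133.
Result: 565 · (-4) + 17 · (133) = 1.

gcd(565, 17) = 1; s = -4, t = 133 (check: 565·(-4) + 17·133 = 1).


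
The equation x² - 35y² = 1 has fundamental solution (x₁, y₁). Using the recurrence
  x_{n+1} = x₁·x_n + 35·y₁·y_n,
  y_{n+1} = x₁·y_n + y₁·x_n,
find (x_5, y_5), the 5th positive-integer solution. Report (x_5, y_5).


Step 1: Find the fundamental solution (x₁, y₁) of x² - 35y² = 1.
  Expand √35 as a continued fraction. a₀ = ⌊√35⌋ = 5; iterate m_{k+1} = d_k·a_k − m_k, d_{k+1} = (35 − m_{k+1}²)/d_k, a_{k+1} = ⌊(a₀ + m_{k+1})/d_{k+1}⌋ (starting m₀ = 0, d₀ = 1), with convergents p_k = a_k·p_{k-1} + p_{k-2}, q_k = a_k·q_{k-1} + q_{k-2} (p₋₁ = 1, q₋₁ = 0):
  k = 0: a₀ = 5; p₀/q₀ = 5/1; p₀² − 35·q₀² = 25 − 35 = -10.
  k = 1: m = 5, d = 10, a = ⌊(5 + 5)/10⌋ = 1; p/q = (1·5 + 1)/(1·1 + 0) = 6/1; p² − 35·q² = 36 − 35 = 1.
  The first convergent with p² − 35·q² = 1 gives the fundamental solution (x₁, y₁) = (6, 1).
Step 2: Apply the recurrence (x_{n+1}, y_{n+1}) = (x₁x_n + 35y₁y_n, x₁y_n + y₁x_n) repeatedly.
  From (x_1, y_1) = (6, 1): x_2 = 6·6 + 35·1·1 = 71; y_2 = 6·1 + 1·6 = 12.
  From (x_2, y_2) = (71, 12): x_3 = 6·71 + 35·1·12 = 846; y_3 = 6·12 + 1·71 = 143.
  From (x_3, y_3) = (846, 143): x_4 = 6·846 + 35·1·143 = 10081; y_4 = 6·143 + 1·846 = 1704.
  From (x_4, y_4) = (10081, 1704): x_5 = 6·10081 + 35·1·1704 = 120126; y_5 = 6·1704 + 1·10081 = 20305.
Step 3: Verify x_5² - 35·y_5² = 14430255876 - 14430255875 = 1 (should be 1). ✓

(x_1, y_1) = (6, 1); (x_5, y_5) = (120126, 20305).


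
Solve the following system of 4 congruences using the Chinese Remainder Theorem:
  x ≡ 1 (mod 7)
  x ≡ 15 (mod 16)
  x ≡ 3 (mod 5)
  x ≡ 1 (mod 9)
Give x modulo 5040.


Product of moduli M = 7 · 16 · 5 · 9 = 5040.
Merge one congruence at a time:
  Start: x ≡ 1 (mod 7).
  Combine with x ≡ 15 (mod 16); new modulus lcm = 112.
    Write x = 1 + 7·t and substitute into x ≡ 15 (mod 16): 7·t ≡ 15 − 1 = 14 (mod 16).
    The inverse of 7 mod 16 is 7 (since 7·7 = 49 = 3·16 + 1), so t ≡ 7·14 = 98 ≡ 2 (mod 16).
    Then x = 1 + 7·2 = 15, valid modulo lcm(7, 16) = 112: x ≡ 15 (mod 112).
  Combine with x ≡ 3 (mod 5); new modulus lcm = 560.
    Write x = 15 + 112·t and substitute into x ≡ 3 (mod 5): 112·t ≡ 3 − 15 = -12 (mod 5).
    Reduce coefficients mod 5: 2·t ≡ 3 (mod 5).
    The inverse of 2 mod 5 is 3 (since 2·3 = 6 = 1·5 + 1), so t ≡ 3·3 = 9 ≡ 4 (mod 5).
    Then x = 15 + 112·4 = 463, valid modulo lcm(112, 5) = 560: x ≡ 463 (mod 560).
  Combine with x ≡ 1 (mod 9); new modulus lcm = 5040.
    Write x = 463 + 560·t and substitute into x ≡ 1 (mod 9): 560·t ≡ 1 − 463 = -462 (mod 9).
    Reduce coefficients mod 9: 2·t ≡ 6 (mod 9).
    The inverse of 2 mod 9 is 5 (since 2·5 = 10 = 1·9 + 1), so t ≡ 5·6 = 30 ≡ 3 (mod 9).
    Then x = 463 + 560·3 = 2143, valid modulo lcm(560, 9) = 5040: x ≡ 2143 (mod 5040).
Verify against each original: 2143 mod 7 = 1, 2143 mod 16 = 15, 2143 mod 5 = 3, 2143 mod 9 = 1.

x ≡ 2143 (mod 5040).


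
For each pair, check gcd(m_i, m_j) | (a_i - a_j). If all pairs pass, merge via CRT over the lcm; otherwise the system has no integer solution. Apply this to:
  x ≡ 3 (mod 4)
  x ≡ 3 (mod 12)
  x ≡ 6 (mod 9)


Moduli 4, 12, 9 are not pairwise coprime, so CRT works modulo lcm(m_i) when all pairwise compatibility conditions hold.
Pairwise compatibility: gcd(m_i, m_j) must divide a_i - a_j for every pair.
Merge one congruence at a time:
  Start: x ≡ 3 (mod 4).
  Combine with x ≡ 3 (mod 12): gcd(4, 12) = 4; 3 - 3 = 0, which IS divisible by 4, so compatible.
    Write x = 3 + 4·t and substitute into x ≡ 3 (mod 12): 4·t ≡ 3 − 3 = 0 (mod 12).
    Divide the congruence (and modulus) by g = 4: 1·t ≡ 0 (mod 3).
    So t ≡ 0 (mod 3).
    Then x = 3 + 4·0 = 3, valid modulo lcm(4, 12) = 12: x ≡ 3 (mod 12).
  Combine with x ≡ 6 (mod 9): gcd(12, 9) = 3; 6 - 3 = 3, which IS divisible by 3, so compatible.
    Write x = 3 + 12·t and substitute into x ≡ 6 (mod 9): 12·t ≡ 6 − 3 = 3 (mod 9).
    Divide the congruence (and modulus) by g = 3: 4·t ≡ 1 (mod 3).
    Reduce coefficients mod 3: 1·t ≡ 1 (mod 3).
    So t ≡ 1 (mod 3).
    Then x = 3 + 12·1 = 15, valid modulo lcm(12, 9) = 36: x ≡ 15 (mod 36).
Verify: 15 mod 4 = 3, 15 mod 12 = 3, 15 mod 9 = 6.

x ≡ 15 (mod 36).


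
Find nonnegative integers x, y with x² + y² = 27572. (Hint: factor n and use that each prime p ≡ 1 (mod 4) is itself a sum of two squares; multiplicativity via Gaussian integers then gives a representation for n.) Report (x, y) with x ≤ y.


Step 1: Factor n = 27572 = 2^2 · 61 · 113.
Step 2: Check the mod-4 condition on each prime factor: 2 = 2 (special); 61 ≡ 1 (mod 4), exponent 1; 113 ≡ 1 (mod 4), exponent 1.
All primes ≡ 3 (mod 4) appear to even exponent (or don't appear), so by the two-squares theorem n IS expressible as a sum of two squares.
Step 3: Build a representation. Group n = k² · m with k = 2 and m = 61 · 113 = 6893 (a product of primes ≡ 1 (mod 4)); a representation of m scales to one of n via (k·x)² + (k·y)² = k²(x² + y²). Each prime p ≡ 1 (mod 4) is itself a sum of two squares; find a² by testing p − a² for a perfect square:
  61: 61 − 1² = 60, 61 − 2² = 57, 61 − 3² = 52, 61 − 4² = 45, 61 − 5² = 36 = 6² ⇒ 61 = 5² + 6².
  113: 113 − 1² = 112, 113 − 2² = 109, 113 − 3² = 104, 113 − 4² = 97, 113 − 5² = 88, 113 − 6² = 77, 113 − 7² = 64 = 8² ⇒ 113 = 7² + 8².
  Combine using the Brahmagupta–Fibonacci identity (a² + b²)(c² + d²) = (ac − bd)² + (ad + bc)² = (ac + bd)² + (ad − bc)²:
  61 · 113 = 6893: from (5² + 6²)(7² + 8²), take (5·7 − 6·8, 5·8 + 6·7) = (35 − 48, 40 + 42) = (-13, 82); dropping signs (only squares matter) gives (13, 82); check 13² + 82² = 169 + 6724 = 6893 ✓.
  Scale by k = 2: (2·13, 2·82) = (26, 164).
Step 4: Order so x ≤ y and verify: 26² + 164² = 676 + 26896 = 27572 = n. ✓

n = 27572 = 26² + 164² (one valid representation with x ≤ y).


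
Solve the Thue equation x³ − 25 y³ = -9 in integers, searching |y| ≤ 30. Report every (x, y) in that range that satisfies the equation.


The equation is x³ - 25y³ = -9. For fixed y, x³ = 25·y³ − 9, so a solution requires the RHS to be a perfect cube.
Strategy: iterate y from -30 to 30, compute RHS = 25·y³ − 9, and check whether it is a (positive or negative) perfect cube.
Check small values of y:
  y = 0: RHS = -9 is not a perfect cube.
  y = 1: RHS = 16 is not a perfect cube.
  y = -1: RHS = -34 is not a perfect cube.
  y = 2: RHS = 191 is not a perfect cube.
  y = -2: RHS = -209 is not a perfect cube.
  y = 3: RHS = 666 is not a perfect cube.
  y = -3: RHS = -684 is not a perfect cube.
Continuing the search up to |y| = 30 finds no solutions either.
No (x, y) in the scanned range satisfies the equation.

No integer solutions with |y| ≤ 30.


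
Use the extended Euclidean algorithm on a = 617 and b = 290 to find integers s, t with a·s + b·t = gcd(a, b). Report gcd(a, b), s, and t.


Euclidean algorithm on (617, 290) — divide until remainder is 0:
  617 = 2 · 290 + 37
  290 = 7 · 37 + 31
  37 = 1 · 31 + 6
  31 = 5 · 6 + 1
  6 = 6 · 1 + 0
gcd(617, 290) = 1.
Track Bezout coefficients alongside the remainders: start with r₀ = 617 = a·1 + b·0 (s = 1, t = 0) and r₁ = 290 = a·0 + b·1 (s = 0, t = 1); each new remainder r_{k+1} = r_{k-1} − q_k·r_k inherits s_{k+1} = s_{k-1} − q_k·s_k, t_{k+1} = t_{k-1} − q_k·t_k, so r_k = a·s_k + b·t_k at every step:
  q = 2: r = 37, s = 1 − 2·0 = 1, t = 0 − 2·1 = -2  (check: 617·1 + 290·(-2) = 37)
  q = 7: r = 31, s = 0 − 7·1 = -7, t = 1 − 7·(-2) = 15  (check: 617·(-7) + 290·15 = 31)
  q = 1: r = 6, s = 1 − 1·(-7) = 8, t = -2 − 1·15 = -17  (check: 617·8 + 290·(-17) = 6)
  q = 5: r = 1, s = -7 − 5·8 = -47, t = 15 − 5·(-17) = 100  (check: 617·(-47) + 290·100 = 1)
The row with r = 1 (the gcd) gives the Bezout coefficients s = -47, t = 100.
Result: 617 · (-47) + 290 · (100) = 1.

gcd(617, 290) = 1; s = -47, t = 100 (check: 617·(-47) + 290·100 = 1).


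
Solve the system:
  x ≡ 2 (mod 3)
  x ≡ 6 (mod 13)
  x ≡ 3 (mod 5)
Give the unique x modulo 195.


Moduli 3, 13, 5 are pairwise coprime; by CRT there is a unique solution modulo M = 3 · 13 · 5 = 195.
Solve pairwise, accumulating the modulus:
  Start with x ≡ 2 (mod 3).
  Combine with x ≡ 6 (mod 13): since gcd(3, 13) = 1, we get a unique residue mod 39.
    Write x = 2 + 3·t and substitute into x ≡ 6 (mod 13): 3·t ≡ 6 − 2 = 4 (mod 13).
    The inverse of 3 mod 13 is 9 (since 3·9 = 27 = 2·13 + 1), so t ≡ 9·4 = 36 ≡ 10 (mod 13).
    Then x = 2 + 3·10 = 32, valid modulo lcm(3, 13) = 39: x ≡ 32 (mod 39).
  Combine with x ≡ 3 (mod 5): since gcd(39, 5) = 1, we get a unique residue mod 195.
    Write x = 32 + 39·t and substitute into x ≡ 3 (mod 5): 39·t ≡ 3 − 32 = -29 (mod 5).
    Reduce coefficients mod 5: 4·t ≡ 1 (mod 5).
    The inverse of 4 mod 5 is 4 (since 4·4 = 16 = 3·5 + 1), so t ≡ 4·1 = 4 ≡ 4 (mod 5).
    Then x = 32 + 39·4 = 188, valid modulo lcm(39, 5) = 195: x ≡ 188 (mod 195).
Verify: 188 mod 3 = 2 ✓, 188 mod 13 = 6 ✓, 188 mod 5 = 3 ✓.

x ≡ 188 (mod 195).


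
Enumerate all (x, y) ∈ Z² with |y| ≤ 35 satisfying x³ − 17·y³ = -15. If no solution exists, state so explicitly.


The equation is x³ - 17y³ = -15. For fixed y, x³ = 17·y³ − 15, so a solution requires the RHS to be a perfect cube.
Strategy: iterate y from -35 to 35, compute RHS = 17·y³ − 15, and check whether it is a (positive or negative) perfect cube.
Check small values of y:
  y = 0: RHS = -15 is not a perfect cube.
  y = 1: RHS = 2 is not a perfect cube.
  y = -1: RHS = -32 is not a perfect cube.
  y = 2: RHS = 121 is not a perfect cube.
  y = -2: RHS = -151 is not a perfect cube.
  y = 3: RHS = 444 is not a perfect cube.
  y = -3: RHS = -474 is not a perfect cube.
Continuing the search up to |y| = 35 finds no solutions either.
No (x, y) in the scanned range satisfies the equation.

No integer solutions with |y| ≤ 35.


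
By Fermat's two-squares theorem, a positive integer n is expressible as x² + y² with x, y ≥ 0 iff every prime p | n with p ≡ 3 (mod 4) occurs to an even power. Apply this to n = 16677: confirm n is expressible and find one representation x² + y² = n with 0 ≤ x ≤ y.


Step 1: Factor n = 16677 = 3^2 · 17 · 109.
Step 2: Check the mod-4 condition on each prime factor: 3 ≡ 3 (mod 4), exponent 2 (must be even); 17 ≡ 1 (mod 4), exponent 1; 109 ≡ 1 (mod 4), exponent 1.
All primes ≡ 3 (mod 4) appear to even exponent (or don't appear), so by the two-squares theorem n IS expressible as a sum of two squares.
Step 3: Build a representation. Group n = k² · m with k = 3 and m = 17 · 109 = 1853 (a product of primes ≡ 1 (mod 4)); a representation of m scales to one of n via (k·x)² + (k·y)² = k²(x² + y²). Each prime p ≡ 1 (mod 4) is itself a sum of two squares; find a² by testing p − a² for a perfect square:
  17: 17 − 1² = 16 = 4² ⇒ 17 = 1² + 4².
  109: 109 − 1² = 108, 109 − 2² = 105, 109 − 3² = 100 = 10² ⇒ 109 = 3² + 10².
  Combine using the Brahmagupta–Fibonacci identity (a² + b²)(c² + d²) = (ac − bd)² + (ad + bc)² = (ac + bd)² + (ad − bc)²:
  17 · 109 = 1853: from (1² + 4²)(3² + 10²), take (1·3 − 4·10, 1·10 + 4·3) = (3 − 40, 10 + 12) = (-37, 22); dropping signs (only squares matter) gives (37, 22); check 37² + 22² = 1369 + 484 = 1853 ✓.
  Scale by k = 3: (3·37, 3·22) = (111, 66).
Step 4: Order so x ≤ y and verify: 66² + 111² = 4356 + 12321 = 16677 = n. ✓

n = 16677 = 66² + 111² (one valid representation with x ≤ y).


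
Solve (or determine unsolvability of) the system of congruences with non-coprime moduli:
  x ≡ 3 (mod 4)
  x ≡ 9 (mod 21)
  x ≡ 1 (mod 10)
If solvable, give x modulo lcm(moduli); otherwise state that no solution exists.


Moduli 4, 21, 10 are not pairwise coprime, so CRT works modulo lcm(m_i) when all pairwise compatibility conditions hold.
Pairwise compatibility: gcd(m_i, m_j) must divide a_i - a_j for every pair.
Merge one congruence at a time:
  Start: x ≡ 3 (mod 4).
  Combine with x ≡ 9 (mod 21): gcd(4, 21) = 1; 9 - 3 = 6, which IS divisible by 1, so compatible.
    Write x = 3 + 4·t and substitute into x ≡ 9 (mod 21): 4·t ≡ 9 − 3 = 6 (mod 21).
    The inverse of 4 mod 21 is 16 (since 4·16 = 64 = 3·21 + 1), so t ≡ 16·6 = 96 ≡ 12 (mod 21).
    Then x = 3 + 4·12 = 51, valid modulo lcm(4, 21) = 84: x ≡ 51 (mod 84).
  Combine with x ≡ 1 (mod 10): gcd(84, 10) = 2; 1 - 51 = -50, which IS divisible by 2, so compatible.
    Write x = 51 + 84·t and substitute into x ≡ 1 (mod 10): 84·t ≡ 1 − 51 = -50 (mod 10).
    Divide the congruence (and modulus) by g = 2: 42·t ≡ -25 (mod 5).
    Reduce coefficients mod 5: 2·t ≡ 0 (mod 5).
    The inverse of 2 mod 5 is 3 (since 2·3 = 6 = 1·5 + 1), so t ≡ 3·0 = 0 ≡ 0 (mod 5).
    Then x = 51 + 84·0 = 51, valid modulo lcm(84, 10) = 420: x ≡ 51 (mod 420).
Verify: 51 mod 4 = 3, 51 mod 21 = 9, 51 mod 10 = 1.

x ≡ 51 (mod 420).


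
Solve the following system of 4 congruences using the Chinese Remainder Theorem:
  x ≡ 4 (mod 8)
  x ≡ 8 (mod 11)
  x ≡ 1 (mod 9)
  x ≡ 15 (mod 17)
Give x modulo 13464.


Product of moduli M = 8 · 11 · 9 · 17 = 13464.
Merge one congruence at a time:
  Start: x ≡ 4 (mod 8).
  Combine with x ≡ 8 (mod 11); new modulus lcm = 88.
    Write x = 4 + 8·t and substitute into x ≡ 8 (mod 11): 8·t ≡ 8 − 4 = 4 (mod 11).
    The inverse of 8 mod 11 is 7 (since 8·7 = 56 = 5·11 + 1), so t ≡ 7·4 = 28 ≡ 6 (mod 11).
    Then x = 4 + 8·6 = 52, valid modulo lcm(8, 11) = 88: x ≡ 52 (mod 88).
  Combine with x ≡ 1 (mod 9); new modulus lcm = 792.
    Write x = 52 + 88·t and substitute into x ≡ 1 (mod 9): 88·t ≡ 1 − 52 = -51 (mod 9).
    Reduce coefficients mod 9: 7·t ≡ 3 (mod 9).
    The inverse of 7 mod 9 is 4 (since 7·4 = 28 = 3·9 + 1), so t ≡ 4·3 = 12 ≡ 3 (mod 9).
    Then x = 52 + 88·3 = 316, valid modulo lcm(88, 9) = 792: x ≡ 316 (mod 792).
  Combine with x ≡ 15 (mod 17); new modulus lcm = 13464.
    Write x = 316 + 792·t and substitute into x ≡ 15 (mod 17): 792·t ≡ 15 − 316 = -301 (mod 17).
    Reduce coefficients mod 17: 10·t ≡ 5 (mod 17).
    The inverse of 10 mod 17 is 12 (since 10·12 = 120 = 7·17 + 1), so t ≡ 12·5 = 60 ≡ 9 (mod 17).
    Then x = 316 + 792·9 = 7444, valid modulo lcm(792, 17) = 13464: x ≡ 7444 (mod 13464).
Verify against each original: 7444 mod 8 = 4, 7444 mod 11 = 8, 7444 mod 9 = 1, 7444 mod 17 = 15.

x ≡ 7444 (mod 13464).


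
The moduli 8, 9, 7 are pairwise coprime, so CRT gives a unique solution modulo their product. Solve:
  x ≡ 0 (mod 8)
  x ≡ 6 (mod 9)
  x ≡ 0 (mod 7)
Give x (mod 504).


Moduli 8, 9, 7 are pairwise coprime; by CRT there is a unique solution modulo M = 8 · 9 · 7 = 504.
Solve pairwise, accumulating the modulus:
  Start with x ≡ 0 (mod 8).
  Combine with x ≡ 6 (mod 9): since gcd(8, 9) = 1, we get a unique residue mod 72.
    Write x = 0 + 8·t and substitute into x ≡ 6 (mod 9): 8·t ≡ 6 − 0 = 6 (mod 9).
    The inverse of 8 mod 9 is 8 (since 8·8 = 64 = 7·9 + 1), so t ≡ 8·6 = 48 ≡ 3 (mod 9).
    Then x = 0 + 8·3 = 24, valid modulo lcm(8, 9) = 72: x ≡ 24 (mod 72).
  Combine with x ≡ 0 (mod 7): since gcd(72, 7) = 1, we get a unique residue mod 504.
    Write x = 24 + 72·t and substitute into x ≡ 0 (mod 7): 72·t ≡ 0 − 24 = -24 (mod 7).
    Reduce coefficients mod 7: 2·t ≡ 4 (mod 7).
    The inverse of 2 mod 7 is 4 (since 2·4 = 8 = 1·7 + 1), so t ≡ 4·4 = 16 ≡ 2 (mod 7).
    Then x = 24 + 72·2 = 168, valid modulo lcm(72, 7) = 504: x ≡ 168 (mod 504).
Verify: 168 mod 8 = 0 ✓, 168 mod 9 = 6 ✓, 168 mod 7 = 0 ✓.

x ≡ 168 (mod 504).


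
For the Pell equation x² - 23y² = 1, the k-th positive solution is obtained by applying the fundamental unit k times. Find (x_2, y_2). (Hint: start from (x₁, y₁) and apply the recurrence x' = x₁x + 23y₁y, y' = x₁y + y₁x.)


Step 1: Find the fundamental solution (x₁, y₁) of x² - 23y² = 1.
  Expand √23 as a continued fraction. a₀ = ⌊√23⌋ = 4; iterate m_{k+1} = d_k·a_k − m_k, d_{k+1} = (23 − m_{k+1}²)/d_k, a_{k+1} = ⌊(a₀ + m_{k+1})/d_{k+1}⌋ (starting m₀ = 0, d₀ = 1), with convergents p_k = a_k·p_{k-1} + p_{k-2}, q_k = a_k·q_{k-1} + q_{k-2} (p₋₁ = 1, q₋₁ = 0):
  k = 0: a₀ = 4; p₀/q₀ = 4/1; p₀² − 23·q₀² = 16 − 23 = -7.
  k = 1: m = 4, d = 7, a = ⌊(4 + 4)/7⌋ = 1; p/q = (1·4 + 1)/(1·1 + 0) = 5/1; p² − 23·q² = 25 − 23 = 2.
  k = 2: m = 3, d = 2, a = ⌊(4 + 3)/2⌋ = 3; p/q = (3·5 + 4)/(3·1 + 1) = 19/4; p² − 23·q² = 361 − 368 = -7.
  k = 3: m = 3, d = 7, a = ⌊(4 + 3)/7⌋ = 1; p/q = (1·19 + 5)/(1·4 + 1) = 24/5; p² − 23·q² = 576 − 575 = 1.
  The first convergent with p² − 23·q² = 1 gives the fundamental solution (x₁, y₁) = (24, 5).
Step 2: Apply the recurrence (x_{n+1}, y_{n+1}) = (x₁x_n + 23y₁y_n, x₁y_n + y₁x_n) repeatedly.
  From (x_1, y_1) = (24, 5): x_2 = 24·24 + 23·5·5 = 1151; y_2 = 24·5 + 5·24 = 240.
Step 3: Verify x_2² - 23·y_2² = 1324801 - 1324800 = 1 (should be 1). ✓

(x_1, y_1) = (24, 5); (x_2, y_2) = (1151, 240).


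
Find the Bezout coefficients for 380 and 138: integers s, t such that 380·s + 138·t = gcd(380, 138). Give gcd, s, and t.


Euclidean algorithm on (380, 138) — divide until remainder is 0:
  380 = 2 · 138 + 104
  138 = 1 · 104 + 34
  104 = 3 · 34 + 2
  34 = 17 · 2 + 0
gcd(380, 138) = 2.
Track Bezout coefficients alongside the remainders: start with r₀ = 380 = a·1 + b·0 (s = 1, t = 0) and r₁ = 138 = a·0 + b·1 (s = 0, t = 1); each new remainder r_{k+1} = r_{k-1} − q_k·r_k inherits s_{k+1} = s_{k-1} − q_k·s_k, t_{k+1} = t_{k-1} − q_k·t_k, so r_k = a·s_k + b·t_k at every step:
  q = 2: r = 104, s = 1 − 2·0 = 1, t = 0 − 2·1 = -2  (check: 380·1 + 138·(-2) = 104)
  q = 1: r = 34, s = 0 − 1·1 = -1, t = 1 − 1·(-2) = 3  (check: 380·(-1) + 138·3 = 34)
  q = 3: r = 2, s = 1 − 3·(-1) = 4, t = -2 − 3·3 = -11  (check: 380·4 + 138·(-11) = 2)
The row with r = 2 (the gcd) gives the Bezout coefficients s = 4, t = -11.
Result: 380 · (4) + 138 · (-11) = 2.

gcd(380, 138) = 2; s = 4, t = -11 (check: 380·4 + 138·(-11) = 2).


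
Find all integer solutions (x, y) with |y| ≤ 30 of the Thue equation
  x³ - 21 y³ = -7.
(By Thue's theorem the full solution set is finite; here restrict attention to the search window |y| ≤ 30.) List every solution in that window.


The equation is x³ - 21y³ = -7. For fixed y, x³ = 21·y³ − 7, so a solution requires the RHS to be a perfect cube.
Strategy: iterate y from -30 to 30, compute RHS = 21·y³ − 7, and check whether it is a (positive or negative) perfect cube.
Check small values of y:
  y = 0: RHS = -7 is not a perfect cube.
  y = 1: RHS = 14 is not a perfect cube.
  y = -1: RHS = -28 is not a perfect cube.
  y = 2: RHS = 161 is not a perfect cube.
  y = -2: RHS = -175 is not a perfect cube.
  y = 3: RHS = 560 is not a perfect cube.
  y = -3: RHS = -574 is not a perfect cube.
Continuing the search up to |y| = 30 finds no solutions either.
No (x, y) in the scanned range satisfies the equation.

No integer solutions with |y| ≤ 30.


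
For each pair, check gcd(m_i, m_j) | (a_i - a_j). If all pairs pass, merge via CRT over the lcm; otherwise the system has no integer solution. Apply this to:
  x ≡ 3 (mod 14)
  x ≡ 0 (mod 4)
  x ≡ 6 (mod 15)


Moduli 14, 4, 15 are not pairwise coprime, so CRT works modulo lcm(m_i) when all pairwise compatibility conditions hold.
Pairwise compatibility: gcd(m_i, m_j) must divide a_i - a_j for every pair.
Merge one congruence at a time:
  Start: x ≡ 3 (mod 14).
  Combine with x ≡ 0 (mod 4): gcd(14, 4) = 2, and 0 - 3 = -3 is NOT divisible by 2.
    ⇒ system is inconsistent (no integer solution).

No solution (the system is inconsistent).


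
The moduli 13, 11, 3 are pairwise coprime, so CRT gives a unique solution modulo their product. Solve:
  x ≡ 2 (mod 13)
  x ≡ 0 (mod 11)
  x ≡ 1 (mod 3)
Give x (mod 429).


Moduli 13, 11, 3 are pairwise coprime; by CRT there is a unique solution modulo M = 13 · 11 · 3 = 429.
Solve pairwise, accumulating the modulus:
  Start with x ≡ 2 (mod 13).
  Combine with x ≡ 0 (mod 11): since gcd(13, 11) = 1, we get a unique residue mod 143.
    Write x = 2 + 13·t and substitute into x ≡ 0 (mod 11): 13·t ≡ 0 − 2 = -2 (mod 11).
    Reduce coefficients mod 11: 2·t ≡ 9 (mod 11).
    The inverse of 2 mod 11 is 6 (since 2·6 = 12 = 1·11 + 1), so t ≡ 6·9 = 54 ≡ 10 (mod 11).
    Then x = 2 + 13·10 = 132, valid modulo lcm(13, 11) = 143: x ≡ 132 (mod 143).
  Combine with x ≡ 1 (mod 3): since gcd(143, 3) = 1, we get a unique residue mod 429.
    Write x = 132 + 143·t and substitute into x ≡ 1 (mod 3): 143·t ≡ 1 − 132 = -131 (mod 3).
    Reduce coefficients mod 3: 2·t ≡ 1 (mod 3).
    The inverse of 2 mod 3 is 2 (since 2·2 = 4 = 1·3 + 1), so t ≡ 2·1 = 2 ≡ 2 (mod 3).
    Then x = 132 + 143·2 = 418, valid modulo lcm(143, 3) = 429: x ≡ 418 (mod 429).
Verify: 418 mod 13 = 2 ✓, 418 mod 11 = 0 ✓, 418 mod 3 = 1 ✓.

x ≡ 418 (mod 429).


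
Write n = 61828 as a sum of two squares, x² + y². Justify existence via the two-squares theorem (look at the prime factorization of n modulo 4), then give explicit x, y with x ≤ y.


Step 1: Factor n = 61828 = 2^2 · 13 · 29 · 41.
Step 2: Check the mod-4 condition on each prime factor: 2 = 2 (special); 13 ≡ 1 (mod 4), exponent 1; 29 ≡ 1 (mod 4), exponent 1; 41 ≡ 1 (mod 4), exponent 1.
All primes ≡ 3 (mod 4) appear to even exponent (or don't appear), so by the two-squares theorem n IS expressible as a sum of two squares.
Step 3: Build a representation. Group n = k² · m with k = 2 and m = 13 · 29 · 41 = 15457 (a product of primes ≡ 1 (mod 4)); a representation of m scales to one of n via (k·x)² + (k·y)² = k²(x² + y²). Each prime p ≡ 1 (mod 4) is itself a sum of two squares; find a² by testing p − a² for a perfect square:
  13: 13 − 1² = 12, 13 − 2² = 9 = 3² ⇒ 13 = 2² + 3².
  29: 29 − 1² = 28, 29 − 2² = 25 = 5² ⇒ 29 = 2² + 5².
  41: 41 − 1² = 40, 41 − 2² = 37, 41 − 3² = 32, 41 − 4² = 25 = 5² ⇒ 41 = 4² + 5².
  Combine using the Brahmagupta–Fibonacci identity (a² + b²)(c² + d²) = (ac − bd)² + (ad + bc)² = (ac + bd)² + (ad − bc)²:
  13 · 29 = 377: from (2² + 3²)(2² + 5²), take (2·2 − 3·5, 2·5 + 3·2) = (4 − 15, 10 + 6) = (-11, 16); dropping signs (only squares matter) gives (11, 16); check 11² + 16² = 121 + 256 = 377 ✓.
  377 · 41 = 15457: from (11² + 16²)(4² + 5²), take (11·4 − 16·5, 11·5 + 16·4) = (44 − 80, 55 + 64) = (-36, 119); dropping signs (only squares matter) gives (36, 119); check 36² + 119² = 1296 + 14161 = 15457 ✓.
  Scale by k = 2: (2·36, 2·119) = (72, 238).
Step 4: Order so x ≤ y and verify: 72² + 238² = 5184 + 56644 = 61828 = n. ✓

n = 61828 = 72² + 238² (one valid representation with x ≤ y).


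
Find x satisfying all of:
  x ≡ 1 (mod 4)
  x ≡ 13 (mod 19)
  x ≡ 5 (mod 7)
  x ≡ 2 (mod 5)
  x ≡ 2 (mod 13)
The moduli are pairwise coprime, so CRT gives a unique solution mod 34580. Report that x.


Product of moduli M = 4 · 19 · 7 · 5 · 13 = 34580.
Merge one congruence at a time:
  Start: x ≡ 1 (mod 4).
  Combine with x ≡ 13 (mod 19); new modulus lcm = 76.
    Write x = 1 + 4·t and substitute into x ≡ 13 (mod 19): 4·t ≡ 13 − 1 = 12 (mod 19).
    The inverse of 4 mod 19 is 5 (since 4·5 = 20 = 1·19 + 1), so t ≡ 5·12 = 60 ≡ 3 (mod 19).
    Then x = 1 + 4·3 = 13, valid modulo lcm(4, 19) = 76: x ≡ 13 (mod 76).
  Combine with x ≡ 5 (mod 7); new modulus lcm = 532.
    Write x = 13 + 76·t and substitute into x ≡ 5 (mod 7): 76·t ≡ 5 − 13 = -8 (mod 7).
    Reduce coefficients mod 7: 6·t ≡ 6 (mod 7).
    The inverse of 6 mod 7 is 6 (since 6·6 = 36 = 5·7 + 1), so t ≡ 6·6 = 36 ≡ 1 (mod 7).
    Then x = 13 + 76·1 = 89, valid modulo lcm(76, 7) = 532: x ≡ 89 (mod 532).
  Combine with x ≡ 2 (mod 5); new modulus lcm = 2660.
    Write x = 89 + 532·t and substitute into x ≡ 2 (mod 5): 532·t ≡ 2 − 89 = -87 (mod 5).
    Reduce coefficients mod 5: 2·t ≡ 3 (mod 5).
    The inverse of 2 mod 5 is 3 (since 2·3 = 6 = 1·5 + 1), so t ≡ 3·3 = 9 ≡ 4 (mod 5).
    Then x = 89 + 532·4 = 2217, valid modulo lcm(532, 5) = 2660: x ≡ 2217 (mod 2660).
  Combine with x ≡ 2 (mod 13); new modulus lcm = 34580.
    Write x = 2217 + 2660·t and substitute into x ≡ 2 (mod 13): 2660·t ≡ 2 − 2217 = -2215 (mod 13).
    Reduce coefficients mod 13: 8·t ≡ 8 (mod 13).
    The inverse of 8 mod 13 is 5 (since 8·5 = 40 = 3·13 + 1), so t ≡ 5·8 = 40 ≡ 1 (mod 13).
    Then x = 2217 + 2660·1 = 4877, valid modulo lcm(2660, 13) = 34580: x ≡ 4877 (mod 34580).
Verify against each original: 4877 mod 4 = 1, 4877 mod 19 = 13, 4877 mod 7 = 5, 4877 mod 5 = 2, 4877 mod 13 = 2.

x ≡ 4877 (mod 34580).


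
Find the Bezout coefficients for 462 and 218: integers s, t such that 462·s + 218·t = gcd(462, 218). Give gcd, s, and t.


Euclidean algorithm on (462, 218) — divide until remainder is 0:
  462 = 2 · 218 + 26
  218 = 8 · 26 + 10
  26 = 2 · 10 + 6
  10 = 1 · 6 + 4
  6 = 1 · 4 + 2
  4 = 2 · 2 + 0
gcd(462, 218) = 2.
Track Bezout coefficients alongside the remainders: start with r₀ = 462 = a·1 + b·0 (s = 1, t = 0) and r₁ = 218 = a·0 + b·1 (s = 0, t = 1); each new remainder r_{k+1} = r_{k-1} − q_k·r_k inherits s_{k+1} = s_{k-1} − q_k·s_k, t_{k+1} = t_{k-1} − q_k·t_k, so r_k = a·s_k + b·t_k at every step:
  q = 2: r = 26, s = 1 − 2·0 = 1, t = 0 − 2·1 = -2  (check: 462·1 + 218·(-2) = 26)
  q = 8: r = 10, s = 0 − 8·1 = -8, t = 1 − 8·(-2) = 17  (check: 462·(-8) + 218·17 = 10)
  q = 2: r = 6, s = 1 − 2·(-8) = 17, t = -2 − 2·17 = -36  (check: 462·17 + 218·(-36) = 6)
  q = 1: r = 4, s = -8 − 1·17 = -25, t = 17 − 1·(-36) = 53  (check: 462·(-25) + 218·53 = 4)
  q = 1: r = 2, s = 17 − 1·(-25) = 42, t = -36 − 1·53 = -89  (check: 462·42 + 218·(-89) = 2)
The row with r = 2 (the gcd) gives the Bezout coefficients s = 42, t = -89.
Result: 462 · (42) + 218 · (-89) = 2.

gcd(462, 218) = 2; s = 42, t = -89 (check: 462·42 + 218·(-89) = 2).


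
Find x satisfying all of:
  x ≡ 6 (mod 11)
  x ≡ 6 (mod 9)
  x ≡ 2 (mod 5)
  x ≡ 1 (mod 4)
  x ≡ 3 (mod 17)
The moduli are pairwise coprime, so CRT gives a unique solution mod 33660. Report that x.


Product of moduli M = 11 · 9 · 5 · 4 · 17 = 33660.
Merge one congruence at a time:
  Start: x ≡ 6 (mod 11).
  Combine with x ≡ 6 (mod 9); new modulus lcm = 99.
    Write x = 6 + 11·t and substitute into x ≡ 6 (mod 9): 11·t ≡ 6 − 6 = 0 (mod 9).
    Reduce coefficients mod 9: 2·t ≡ 0 (mod 9).
    The inverse of 2 mod 9 is 5 (since 2·5 = 10 = 1·9 + 1), so t ≡ 5·0 = 0 ≡ 0 (mod 9).
    Then x = 6 + 11·0 = 6, valid modulo lcm(11, 9) = 99: x ≡ 6 (mod 99).
  Combine with x ≡ 2 (mod 5); new modulus lcm = 495.
    Write x = 6 + 99·t and substitute into x ≡ 2 (mod 5): 99·t ≡ 2 − 6 = -4 (mod 5).
    Reduce coefficients mod 5: 4·t ≡ 1 (mod 5).
    The inverse of 4 mod 5 is 4 (since 4·4 = 16 = 3·5 + 1), so t ≡ 4·1 = 4 ≡ 4 (mod 5).
    Then x = 6 + 99·4 = 402, valid modulo lcm(99, 5) = 495: x ≡ 402 (mod 495).
  Combine with x ≡ 1 (mod 4); new modulus lcm = 1980.
    Write x = 402 + 495·t and substitute into x ≡ 1 (mod 4): 495·t ≡ 1 − 402 = -401 (mod 4).
    Reduce coefficients mod 4: 3·t ≡ 3 (mod 4).
    The inverse of 3 mod 4 is 3 (since 3·3 = 9 = 2·4 + 1), so t ≡ 3·3 = 9 ≡ 1 (mod 4).
    Then x = 402 + 495·1 = 897, valid modulo lcm(495, 4) = 1980: x ≡ 897 (mod 1980).
  Combine with x ≡ 3 (mod 17); new modulus lcm = 33660.
    Write x = 897 + 1980·t and substitute into x ≡ 3 (mod 17): 1980·t ≡ 3 − 897 = -894 (mod 17).
    Reduce coefficients mod 17: 8·t ≡ 7 (mod 17).
    The inverse of 8 mod 17 is 15 (since 8·15 = 120 = 7·17 + 1), so t ≡ 15·7 = 105 ≡ 3 (mod 17).
    Then x = 897 + 1980·3 = 6837, valid modulo lcm(1980, 17) = 33660: x ≡ 6837 (mod 33660).
Verify against each original: 6837 mod 11 = 6, 6837 mod 9 = 6, 6837 mod 5 = 2, 6837 mod 4 = 1, 6837 mod 17 = 3.

x ≡ 6837 (mod 33660).
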